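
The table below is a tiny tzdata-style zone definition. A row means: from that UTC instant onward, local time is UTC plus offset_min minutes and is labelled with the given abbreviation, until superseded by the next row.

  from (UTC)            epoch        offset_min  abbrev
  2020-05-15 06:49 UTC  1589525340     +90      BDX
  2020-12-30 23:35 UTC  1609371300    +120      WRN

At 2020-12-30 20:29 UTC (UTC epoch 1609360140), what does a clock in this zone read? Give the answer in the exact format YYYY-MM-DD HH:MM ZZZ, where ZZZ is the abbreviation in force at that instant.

Query: 2020-12-30 20:29 UTC
Rule 1/2 (BDX, +01:30): 2020-05-15 06:49 UTC ≤ query < 2020-12-30 23:35 UTC
20·60 + 29 + 90 = 1319 min
1319 = 0·1440 + 1319; 1319 = 21·60 + 59 → 21:59, same day
→ 2020-12-30 21:59 BDX

2020-12-30 21:59 BDX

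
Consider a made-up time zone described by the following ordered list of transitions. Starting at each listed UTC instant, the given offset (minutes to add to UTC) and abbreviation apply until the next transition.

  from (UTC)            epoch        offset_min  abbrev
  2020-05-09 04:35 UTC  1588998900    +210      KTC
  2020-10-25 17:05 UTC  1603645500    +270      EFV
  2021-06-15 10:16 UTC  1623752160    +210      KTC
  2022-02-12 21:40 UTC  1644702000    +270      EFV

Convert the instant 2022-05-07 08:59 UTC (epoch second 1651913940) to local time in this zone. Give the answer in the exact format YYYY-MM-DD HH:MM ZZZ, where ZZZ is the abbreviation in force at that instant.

2022-05-07 13:29 EFV

Query: 2022-05-07 08:59 UTC
Rule 4/4 (EFV, +04:30): 2022-02-12 21:40 UTC ≤ query < +∞
8·60 + 59 + 270 = 809 min
809 = 0·1440 + 809; 809 = 13·60 + 29 → 13:29, same day
→ 2022-05-07 13:29 EFV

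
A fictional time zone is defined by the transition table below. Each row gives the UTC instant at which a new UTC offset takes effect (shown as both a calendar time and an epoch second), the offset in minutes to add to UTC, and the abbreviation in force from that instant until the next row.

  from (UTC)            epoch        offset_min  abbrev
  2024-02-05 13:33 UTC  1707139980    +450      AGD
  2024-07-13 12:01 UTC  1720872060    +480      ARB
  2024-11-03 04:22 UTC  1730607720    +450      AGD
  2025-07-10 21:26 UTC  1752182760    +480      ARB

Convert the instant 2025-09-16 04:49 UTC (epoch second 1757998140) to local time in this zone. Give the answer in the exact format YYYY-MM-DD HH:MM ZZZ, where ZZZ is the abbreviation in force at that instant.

2025-09-16 12:49 ARB

Query: 2025-09-16 04:49 UTC
Rule 4/4 (ARB, +08:00): 2025-07-10 21:26 UTC ≤ query < +∞
4·60 + 49 + 480 = 769 min
769 = 0·1440 + 769; 769 = 12·60 + 49 → 12:49, same day
→ 2025-09-16 12:49 ARB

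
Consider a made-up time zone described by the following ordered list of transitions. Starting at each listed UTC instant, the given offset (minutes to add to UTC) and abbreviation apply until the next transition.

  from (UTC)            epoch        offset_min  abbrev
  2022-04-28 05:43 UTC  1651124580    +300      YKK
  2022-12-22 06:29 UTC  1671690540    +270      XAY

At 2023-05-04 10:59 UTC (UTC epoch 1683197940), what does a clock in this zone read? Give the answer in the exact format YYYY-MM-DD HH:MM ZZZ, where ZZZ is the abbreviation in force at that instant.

2023-05-04 15:29 XAY

Query: 2023-05-04 10:59 UTC
Rule 2/2 (XAY, +04:30): 2022-12-22 06:29 UTC ≤ query < +∞
10·60 + 59 + 270 = 929 min
929 = 0·1440 + 929; 929 = 15·60 + 29 → 15:29, same day
→ 2023-05-04 15:29 XAY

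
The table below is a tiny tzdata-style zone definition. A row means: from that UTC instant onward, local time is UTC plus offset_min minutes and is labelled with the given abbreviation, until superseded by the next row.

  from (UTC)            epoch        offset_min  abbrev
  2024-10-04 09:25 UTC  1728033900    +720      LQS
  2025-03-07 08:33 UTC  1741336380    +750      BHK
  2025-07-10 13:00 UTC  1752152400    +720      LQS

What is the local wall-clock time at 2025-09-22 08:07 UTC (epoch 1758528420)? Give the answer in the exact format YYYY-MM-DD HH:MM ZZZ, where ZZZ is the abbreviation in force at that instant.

2025-09-22 20:07 LQS

Query: 2025-09-22 08:07 UTC
Rule 3/3 (LQS, +12:00): 2025-07-10 13:00 UTC ≤ query < +∞
8·60 + 7 + 720 = 1207 min
1207 = 0·1440 + 1207; 1207 = 20·60 + 7 → 20:07, same day
→ 2025-09-22 20:07 LQS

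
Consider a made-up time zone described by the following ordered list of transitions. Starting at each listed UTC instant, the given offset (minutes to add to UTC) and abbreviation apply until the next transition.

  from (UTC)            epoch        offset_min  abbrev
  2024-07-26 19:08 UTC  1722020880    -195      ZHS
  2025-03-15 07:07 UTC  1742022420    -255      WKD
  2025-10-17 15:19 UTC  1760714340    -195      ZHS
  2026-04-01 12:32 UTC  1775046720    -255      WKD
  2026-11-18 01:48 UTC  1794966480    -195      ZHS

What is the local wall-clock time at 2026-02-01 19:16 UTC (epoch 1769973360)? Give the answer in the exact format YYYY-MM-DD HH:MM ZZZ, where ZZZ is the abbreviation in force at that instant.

Query: 2026-02-01 19:16 UTC
Rule 3/5 (ZHS, -03:15): 2025-10-17 15:19 UTC ≤ query < 2026-04-01 12:32 UTC
19·60 + 16 - 195 = 961 min
961 = 0·1440 + 961; 961 = 16·60 + 1 → 16:01, same day
→ 2026-02-01 16:01 ZHS

2026-02-01 16:01 ZHS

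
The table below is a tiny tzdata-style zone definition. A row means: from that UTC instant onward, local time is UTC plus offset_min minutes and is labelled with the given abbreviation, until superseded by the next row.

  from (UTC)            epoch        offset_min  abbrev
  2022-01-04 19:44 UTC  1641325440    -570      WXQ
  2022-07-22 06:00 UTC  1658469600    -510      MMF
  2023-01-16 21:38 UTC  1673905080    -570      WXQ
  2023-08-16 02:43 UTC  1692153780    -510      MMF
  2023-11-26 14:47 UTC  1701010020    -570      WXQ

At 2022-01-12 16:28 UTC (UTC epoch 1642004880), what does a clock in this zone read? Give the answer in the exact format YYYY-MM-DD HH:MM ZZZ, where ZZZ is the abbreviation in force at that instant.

2022-01-12 06:58 WXQ

Query: 2022-01-12 16:28 UTC
Rule 1/5 (WXQ, -09:30): 2022-01-04 19:44 UTC ≤ query < 2022-07-22 06:00 UTC
16·60 + 28 - 570 = 418 min
418 = 0·1440 + 418; 418 = 6·60 + 58 → 06:58, same day
→ 2022-01-12 06:58 WXQ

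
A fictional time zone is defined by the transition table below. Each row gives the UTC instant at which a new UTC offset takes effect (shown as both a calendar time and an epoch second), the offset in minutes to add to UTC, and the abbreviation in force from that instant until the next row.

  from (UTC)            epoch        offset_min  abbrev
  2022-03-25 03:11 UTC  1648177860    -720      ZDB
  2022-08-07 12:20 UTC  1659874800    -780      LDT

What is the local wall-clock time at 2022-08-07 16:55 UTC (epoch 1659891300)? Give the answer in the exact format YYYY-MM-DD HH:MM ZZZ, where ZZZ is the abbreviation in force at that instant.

2022-08-07 03:55 LDT

Query: 2022-08-07 16:55 UTC
Rule 2/2 (LDT, -13:00): 2022-08-07 12:20 UTC ≤ query < +∞
16·60 + 55 - 780 = 235 min
235 = 0·1440 + 235; 235 = 3·60 + 55 → 03:55, same day
→ 2022-08-07 03:55 LDT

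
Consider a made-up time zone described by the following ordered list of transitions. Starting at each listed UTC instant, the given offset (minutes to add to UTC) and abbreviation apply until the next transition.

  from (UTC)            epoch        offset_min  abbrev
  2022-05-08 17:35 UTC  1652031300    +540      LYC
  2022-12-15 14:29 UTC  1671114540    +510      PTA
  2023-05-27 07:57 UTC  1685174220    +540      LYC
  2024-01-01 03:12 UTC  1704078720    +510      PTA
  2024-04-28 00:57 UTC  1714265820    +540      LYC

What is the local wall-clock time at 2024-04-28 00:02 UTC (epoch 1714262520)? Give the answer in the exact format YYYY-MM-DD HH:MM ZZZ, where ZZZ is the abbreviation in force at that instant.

2024-04-28 08:32 PTA

Query: 2024-04-28 00:02 UTC
Rule 4/5 (PTA, +08:30): 2024-01-01 03:12 UTC ≤ query < 2024-04-28 00:57 UTC
0·60 + 2 + 510 = 512 min
512 = 0·1440 + 512; 512 = 8·60 + 32 → 08:32, same day
→ 2024-04-28 08:32 PTA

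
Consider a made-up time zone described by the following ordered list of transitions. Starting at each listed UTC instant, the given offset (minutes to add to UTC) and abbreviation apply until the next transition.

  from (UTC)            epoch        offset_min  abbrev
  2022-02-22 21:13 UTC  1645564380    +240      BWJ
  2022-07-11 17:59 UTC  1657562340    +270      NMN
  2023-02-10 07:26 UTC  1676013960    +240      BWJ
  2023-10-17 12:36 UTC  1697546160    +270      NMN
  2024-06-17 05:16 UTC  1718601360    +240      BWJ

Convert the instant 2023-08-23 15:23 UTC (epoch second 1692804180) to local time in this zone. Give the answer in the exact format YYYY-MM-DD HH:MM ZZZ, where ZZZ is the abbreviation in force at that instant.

Query: 2023-08-23 15:23 UTC
Rule 3/5 (BWJ, +04:00): 2023-02-10 07:26 UTC ≤ query < 2023-10-17 12:36 UTC
15·60 + 23 + 240 = 1163 min
1163 = 0·1440 + 1163; 1163 = 19·60 + 23 → 19:23, same day
→ 2023-08-23 19:23 BWJ

2023-08-23 19:23 BWJ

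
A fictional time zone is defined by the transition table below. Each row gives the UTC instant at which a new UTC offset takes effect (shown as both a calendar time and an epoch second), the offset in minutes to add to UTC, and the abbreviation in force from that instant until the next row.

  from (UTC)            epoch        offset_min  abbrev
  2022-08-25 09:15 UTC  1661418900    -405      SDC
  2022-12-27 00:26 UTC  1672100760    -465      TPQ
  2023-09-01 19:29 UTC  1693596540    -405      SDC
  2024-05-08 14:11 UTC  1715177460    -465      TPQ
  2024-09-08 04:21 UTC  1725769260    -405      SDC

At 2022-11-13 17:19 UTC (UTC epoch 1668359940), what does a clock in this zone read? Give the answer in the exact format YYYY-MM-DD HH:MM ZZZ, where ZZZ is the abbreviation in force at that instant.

2022-11-13 10:34 SDC

Query: 2022-11-13 17:19 UTC
Rule 1/5 (SDC, -06:45): 2022-08-25 09:15 UTC ≤ query < 2022-12-27 00:26 UTC
17·60 + 19 - 405 = 634 min
634 = 0·1440 + 634; 634 = 10·60 + 34 → 10:34, same day
→ 2022-11-13 10:34 SDC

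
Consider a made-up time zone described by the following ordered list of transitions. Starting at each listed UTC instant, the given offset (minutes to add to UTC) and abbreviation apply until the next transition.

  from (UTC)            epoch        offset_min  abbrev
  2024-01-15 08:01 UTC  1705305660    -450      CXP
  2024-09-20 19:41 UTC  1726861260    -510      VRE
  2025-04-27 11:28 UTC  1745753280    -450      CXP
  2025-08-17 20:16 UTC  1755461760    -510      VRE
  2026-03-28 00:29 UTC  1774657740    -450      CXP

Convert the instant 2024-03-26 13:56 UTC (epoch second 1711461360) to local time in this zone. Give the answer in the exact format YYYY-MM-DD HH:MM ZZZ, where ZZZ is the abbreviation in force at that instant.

Query: 2024-03-26 13:56 UTC
Rule 1/5 (CXP, -07:30): 2024-01-15 08:01 UTC ≤ query < 2024-09-20 19:41 UTC
13·60 + 56 - 450 = 386 min
386 = 0·1440 + 386; 386 = 6·60 + 26 → 06:26, same day
→ 2024-03-26 06:26 CXP

2024-03-26 06:26 CXP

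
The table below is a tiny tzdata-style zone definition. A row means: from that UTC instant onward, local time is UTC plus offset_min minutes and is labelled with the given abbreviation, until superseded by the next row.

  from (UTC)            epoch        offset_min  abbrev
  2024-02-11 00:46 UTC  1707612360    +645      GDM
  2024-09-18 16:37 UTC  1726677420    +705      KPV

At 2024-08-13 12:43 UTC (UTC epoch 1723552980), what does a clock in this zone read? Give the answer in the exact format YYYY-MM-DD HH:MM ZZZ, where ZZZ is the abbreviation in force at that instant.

2024-08-13 23:28 GDM

Query: 2024-08-13 12:43 UTC
Rule 1/2 (GDM, +10:45): 2024-02-11 00:46 UTC ≤ query < 2024-09-18 16:37 UTC
12·60 + 43 + 645 = 1408 min
1408 = 0·1440 + 1408; 1408 = 23·60 + 28 → 23:28, same day
→ 2024-08-13 23:28 GDM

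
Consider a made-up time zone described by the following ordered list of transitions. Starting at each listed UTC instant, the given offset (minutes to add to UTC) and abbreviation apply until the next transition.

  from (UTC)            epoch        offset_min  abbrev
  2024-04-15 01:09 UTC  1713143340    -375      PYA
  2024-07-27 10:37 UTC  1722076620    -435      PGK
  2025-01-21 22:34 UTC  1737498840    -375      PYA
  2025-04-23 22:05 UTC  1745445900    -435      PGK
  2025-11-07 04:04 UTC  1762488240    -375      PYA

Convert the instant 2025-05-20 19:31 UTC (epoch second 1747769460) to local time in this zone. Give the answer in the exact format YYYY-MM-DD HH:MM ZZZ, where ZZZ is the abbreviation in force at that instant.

Query: 2025-05-20 19:31 UTC
Rule 4/5 (PGK, -07:15): 2025-04-23 22:05 UTC ≤ query < 2025-11-07 04:04 UTC
19·60 + 31 - 435 = 736 min
736 = 0·1440 + 736; 736 = 12·60 + 16 → 12:16, same day
→ 2025-05-20 12:16 PGK

2025-05-20 12:16 PGK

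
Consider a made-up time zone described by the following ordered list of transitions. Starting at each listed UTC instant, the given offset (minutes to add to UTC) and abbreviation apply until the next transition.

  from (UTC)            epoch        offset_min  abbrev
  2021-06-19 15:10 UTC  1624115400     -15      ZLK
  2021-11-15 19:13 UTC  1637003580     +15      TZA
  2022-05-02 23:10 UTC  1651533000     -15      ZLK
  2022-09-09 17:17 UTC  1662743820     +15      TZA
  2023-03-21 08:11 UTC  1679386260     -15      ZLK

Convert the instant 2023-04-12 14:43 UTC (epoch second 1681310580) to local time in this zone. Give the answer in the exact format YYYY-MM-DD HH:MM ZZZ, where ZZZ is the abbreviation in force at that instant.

Query: 2023-04-12 14:43 UTC
Rule 5/5 (ZLK, -00:15): 2023-03-21 08:11 UTC ≤ query < +∞
14·60 + 43 - 15 = 868 min
868 = 0·1440 + 868; 868 = 14·60 + 28 → 14:28, same day
→ 2023-04-12 14:28 ZLK

2023-04-12 14:28 ZLK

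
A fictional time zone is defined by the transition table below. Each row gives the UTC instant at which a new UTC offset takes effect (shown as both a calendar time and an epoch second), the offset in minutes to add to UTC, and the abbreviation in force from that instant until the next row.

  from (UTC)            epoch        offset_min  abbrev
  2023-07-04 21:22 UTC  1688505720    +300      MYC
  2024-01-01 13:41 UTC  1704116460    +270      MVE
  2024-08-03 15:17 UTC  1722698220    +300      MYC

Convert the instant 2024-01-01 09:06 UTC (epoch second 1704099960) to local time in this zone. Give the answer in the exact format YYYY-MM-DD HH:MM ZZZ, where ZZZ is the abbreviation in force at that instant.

2024-01-01 14:06 MYC

Query: 2024-01-01 09:06 UTC
Rule 1/3 (MYC, +05:00): 2023-07-04 21:22 UTC ≤ query < 2024-01-01 13:41 UTC
9·60 + 6 + 300 = 846 min
846 = 0·1440 + 846; 846 = 14·60 + 6 → 14:06, same day
→ 2024-01-01 14:06 MYC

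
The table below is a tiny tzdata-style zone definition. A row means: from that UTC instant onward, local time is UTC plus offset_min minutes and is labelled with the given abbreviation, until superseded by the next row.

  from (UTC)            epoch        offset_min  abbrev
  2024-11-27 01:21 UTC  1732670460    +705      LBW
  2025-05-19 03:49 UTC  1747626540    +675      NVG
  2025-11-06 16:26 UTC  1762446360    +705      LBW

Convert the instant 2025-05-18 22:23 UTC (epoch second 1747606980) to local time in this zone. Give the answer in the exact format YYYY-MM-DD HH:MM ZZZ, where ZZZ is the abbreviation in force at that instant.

Query: 2025-05-18 22:23 UTC
Rule 1/3 (LBW, +11:45): 2024-11-27 01:21 UTC ≤ query < 2025-05-19 03:49 UTC
22·60 + 23 + 705 = 2048 min
2048 = 1·1440 + 608; 608 = 10·60 + 8 → 10:08, 2025-05-18 + 1 day = 2025-05-19
→ 2025-05-19 10:08 LBW

2025-05-19 10:08 LBW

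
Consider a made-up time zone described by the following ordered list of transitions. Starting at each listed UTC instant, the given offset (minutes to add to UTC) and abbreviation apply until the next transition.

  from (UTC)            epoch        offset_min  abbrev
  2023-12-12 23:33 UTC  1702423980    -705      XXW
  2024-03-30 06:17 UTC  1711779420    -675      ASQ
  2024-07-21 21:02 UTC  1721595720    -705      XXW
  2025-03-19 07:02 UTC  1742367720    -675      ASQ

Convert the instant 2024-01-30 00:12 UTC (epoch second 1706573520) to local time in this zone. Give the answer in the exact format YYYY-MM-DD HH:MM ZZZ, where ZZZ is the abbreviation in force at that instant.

Query: 2024-01-30 00:12 UTC
Rule 1/4 (XXW, -11:45): 2023-12-12 23:33 UTC ≤ query < 2024-03-30 06:17 UTC
0·60 + 12 - 705 = -693 min
-693 = -1·1440 + 747; 747 = 12·60 + 27 → 12:27, 2024-01-30 - 1 day = 2024-01-29
→ 2024-01-29 12:27 XXW

2024-01-29 12:27 XXW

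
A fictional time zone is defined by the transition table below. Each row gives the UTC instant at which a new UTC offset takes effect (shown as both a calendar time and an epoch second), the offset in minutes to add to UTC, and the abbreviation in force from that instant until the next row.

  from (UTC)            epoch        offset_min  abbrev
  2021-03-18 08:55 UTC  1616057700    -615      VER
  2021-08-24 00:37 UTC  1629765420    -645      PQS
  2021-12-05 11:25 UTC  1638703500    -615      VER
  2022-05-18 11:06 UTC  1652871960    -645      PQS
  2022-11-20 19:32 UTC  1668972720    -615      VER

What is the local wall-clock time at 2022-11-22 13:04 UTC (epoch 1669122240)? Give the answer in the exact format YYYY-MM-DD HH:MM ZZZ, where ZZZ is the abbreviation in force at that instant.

2022-11-22 02:49 VER

Query: 2022-11-22 13:04 UTC
Rule 5/5 (VER, -10:15): 2022-11-20 19:32 UTC ≤ query < +∞
13·60 + 4 - 615 = 169 min
169 = 0·1440 + 169; 169 = 2·60 + 49 → 02:49, same day
→ 2022-11-22 02:49 VER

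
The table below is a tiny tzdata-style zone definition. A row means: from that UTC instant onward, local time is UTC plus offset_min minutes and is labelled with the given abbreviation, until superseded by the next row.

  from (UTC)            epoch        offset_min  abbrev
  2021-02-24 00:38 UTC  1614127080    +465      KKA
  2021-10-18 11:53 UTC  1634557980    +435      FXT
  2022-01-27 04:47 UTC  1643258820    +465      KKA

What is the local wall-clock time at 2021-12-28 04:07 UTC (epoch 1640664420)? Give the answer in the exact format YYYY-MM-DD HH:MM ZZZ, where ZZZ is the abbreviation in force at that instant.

2021-12-28 11:22 FXT

Query: 2021-12-28 04:07 UTC
Rule 2/3 (FXT, +07:15): 2021-10-18 11:53 UTC ≤ query < 2022-01-27 04:47 UTC
4·60 + 7 + 435 = 682 min
682 = 0·1440 + 682; 682 = 11·60 + 22 → 11:22, same day
→ 2021-12-28 11:22 FXT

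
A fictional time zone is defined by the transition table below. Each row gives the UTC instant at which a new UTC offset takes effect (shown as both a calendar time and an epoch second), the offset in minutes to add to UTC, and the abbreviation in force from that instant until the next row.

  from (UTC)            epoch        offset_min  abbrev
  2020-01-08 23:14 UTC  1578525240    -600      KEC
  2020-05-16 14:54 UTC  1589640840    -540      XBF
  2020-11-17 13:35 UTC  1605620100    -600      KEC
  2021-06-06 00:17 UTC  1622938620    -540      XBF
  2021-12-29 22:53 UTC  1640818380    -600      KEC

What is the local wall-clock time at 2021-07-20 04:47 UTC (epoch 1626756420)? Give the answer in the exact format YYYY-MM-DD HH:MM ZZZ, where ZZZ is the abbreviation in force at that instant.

2021-07-19 19:47 XBF

Query: 2021-07-20 04:47 UTC
Rule 4/5 (XBF, -09:00): 2021-06-06 00:17 UTC ≤ query < 2021-12-29 22:53 UTC
4·60 + 47 - 540 = -253 min
-253 = -1·1440 + 1187; 1187 = 19·60 + 47 → 19:47, 2021-07-20 - 1 day = 2021-07-19
→ 2021-07-19 19:47 XBF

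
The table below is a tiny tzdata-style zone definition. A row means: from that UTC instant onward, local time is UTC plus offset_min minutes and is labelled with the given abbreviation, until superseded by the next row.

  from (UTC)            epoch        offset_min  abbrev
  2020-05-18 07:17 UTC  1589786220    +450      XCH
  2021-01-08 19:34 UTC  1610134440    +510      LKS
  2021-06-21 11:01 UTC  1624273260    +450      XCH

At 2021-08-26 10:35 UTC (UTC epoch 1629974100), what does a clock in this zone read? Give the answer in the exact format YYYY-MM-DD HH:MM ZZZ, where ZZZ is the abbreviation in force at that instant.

2021-08-26 18:05 XCH

Query: 2021-08-26 10:35 UTC
Rule 3/3 (XCH, +07:30): 2021-06-21 11:01 UTC ≤ query < +∞
10·60 + 35 + 450 = 1085 min
1085 = 0·1440 + 1085; 1085 = 18·60 + 5 → 18:05, same day
→ 2021-08-26 18:05 XCH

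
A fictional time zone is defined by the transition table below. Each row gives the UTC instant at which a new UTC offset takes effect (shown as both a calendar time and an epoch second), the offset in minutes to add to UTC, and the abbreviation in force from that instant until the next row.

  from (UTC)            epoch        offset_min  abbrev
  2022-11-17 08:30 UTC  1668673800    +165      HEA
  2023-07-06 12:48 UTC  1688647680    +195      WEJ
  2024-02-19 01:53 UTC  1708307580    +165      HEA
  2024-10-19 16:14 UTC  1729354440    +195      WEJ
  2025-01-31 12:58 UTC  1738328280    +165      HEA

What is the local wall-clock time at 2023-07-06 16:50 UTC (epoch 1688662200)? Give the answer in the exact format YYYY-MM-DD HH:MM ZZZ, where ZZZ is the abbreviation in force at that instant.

Query: 2023-07-06 16:50 UTC
Rule 2/5 (WEJ, +03:15): 2023-07-06 12:48 UTC ≤ query < 2024-02-19 01:53 UTC
16·60 + 50 + 195 = 1205 min
1205 = 0·1440 + 1205; 1205 = 20·60 + 5 → 20:05, same day
→ 2023-07-06 20:05 WEJ

2023-07-06 20:05 WEJ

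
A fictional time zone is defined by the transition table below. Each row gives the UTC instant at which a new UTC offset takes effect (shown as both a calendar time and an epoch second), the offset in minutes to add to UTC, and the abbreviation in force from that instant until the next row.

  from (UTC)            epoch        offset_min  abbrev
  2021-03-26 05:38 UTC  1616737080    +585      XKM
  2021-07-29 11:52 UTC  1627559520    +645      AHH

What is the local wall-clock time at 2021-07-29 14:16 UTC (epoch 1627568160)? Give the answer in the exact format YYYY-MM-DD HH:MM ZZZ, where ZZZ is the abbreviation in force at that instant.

2021-07-30 01:01 AHH

Query: 2021-07-29 14:16 UTC
Rule 2/2 (AHH, +10:45): 2021-07-29 11:52 UTC ≤ query < +∞
14·60 + 16 + 645 = 1501 min
1501 = 1·1440 + 61; 61 = 1·60 + 1 → 01:01, 2021-07-29 + 1 day = 2021-07-30
→ 2021-07-30 01:01 AHH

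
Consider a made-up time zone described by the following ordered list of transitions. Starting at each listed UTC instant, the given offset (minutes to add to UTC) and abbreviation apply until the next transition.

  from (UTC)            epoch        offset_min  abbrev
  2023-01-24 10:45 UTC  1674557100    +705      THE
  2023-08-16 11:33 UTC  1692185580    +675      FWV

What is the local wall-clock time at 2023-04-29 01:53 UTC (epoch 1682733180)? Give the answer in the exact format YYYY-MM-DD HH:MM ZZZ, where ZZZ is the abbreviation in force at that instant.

Query: 2023-04-29 01:53 UTC
Rule 1/2 (THE, +11:45): 2023-01-24 10:45 UTC ≤ query < 2023-08-16 11:33 UTC
1·60 + 53 + 705 = 818 min
818 = 0·1440 + 818; 818 = 13·60 + 38 → 13:38, same day
→ 2023-04-29 13:38 THE

2023-04-29 13:38 THE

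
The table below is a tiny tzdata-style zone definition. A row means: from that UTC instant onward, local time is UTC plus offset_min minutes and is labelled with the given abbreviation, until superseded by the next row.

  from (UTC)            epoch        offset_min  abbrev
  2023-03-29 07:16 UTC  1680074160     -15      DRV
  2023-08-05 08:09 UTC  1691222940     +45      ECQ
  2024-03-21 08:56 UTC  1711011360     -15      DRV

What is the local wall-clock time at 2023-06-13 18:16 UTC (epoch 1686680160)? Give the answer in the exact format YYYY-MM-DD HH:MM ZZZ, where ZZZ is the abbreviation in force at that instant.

2023-06-13 18:01 DRV

Query: 2023-06-13 18:16 UTC
Rule 1/3 (DRV, -00:15): 2023-03-29 07:16 UTC ≤ query < 2023-08-05 08:09 UTC
18·60 + 16 - 15 = 1081 min
1081 = 0·1440 + 1081; 1081 = 18·60 + 1 → 18:01, same day
→ 2023-06-13 18:01 DRV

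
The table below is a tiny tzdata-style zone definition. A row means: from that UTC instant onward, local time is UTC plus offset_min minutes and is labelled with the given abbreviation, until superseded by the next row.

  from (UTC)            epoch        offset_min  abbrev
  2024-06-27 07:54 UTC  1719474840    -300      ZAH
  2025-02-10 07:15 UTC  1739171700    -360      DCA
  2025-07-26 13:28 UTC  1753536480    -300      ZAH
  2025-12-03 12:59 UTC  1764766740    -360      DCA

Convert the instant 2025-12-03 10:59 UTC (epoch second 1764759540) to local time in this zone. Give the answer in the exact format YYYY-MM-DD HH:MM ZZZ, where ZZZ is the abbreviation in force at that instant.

Query: 2025-12-03 10:59 UTC
Rule 3/4 (ZAH, -05:00): 2025-07-26 13:28 UTC ≤ query < 2025-12-03 12:59 UTC
10·60 + 59 - 300 = 359 min
359 = 0·1440 + 359; 359 = 5·60 + 59 → 05:59, same day
→ 2025-12-03 05:59 ZAH

2025-12-03 05:59 ZAH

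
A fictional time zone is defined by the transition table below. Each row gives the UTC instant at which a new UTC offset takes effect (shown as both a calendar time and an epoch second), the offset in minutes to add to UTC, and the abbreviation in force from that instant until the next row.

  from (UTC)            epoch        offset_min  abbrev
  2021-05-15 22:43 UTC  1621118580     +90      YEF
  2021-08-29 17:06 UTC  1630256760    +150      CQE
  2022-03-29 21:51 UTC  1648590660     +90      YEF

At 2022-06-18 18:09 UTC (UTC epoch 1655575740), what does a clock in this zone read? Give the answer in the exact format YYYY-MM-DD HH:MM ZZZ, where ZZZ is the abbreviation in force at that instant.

2022-06-18 19:39 YEF

Query: 2022-06-18 18:09 UTC
Rule 3/3 (YEF, +01:30): 2022-03-29 21:51 UTC ≤ query < +∞
18·60 + 9 + 90 = 1179 min
1179 = 0·1440 + 1179; 1179 = 19·60 + 39 → 19:39, same day
→ 2022-06-18 19:39 YEF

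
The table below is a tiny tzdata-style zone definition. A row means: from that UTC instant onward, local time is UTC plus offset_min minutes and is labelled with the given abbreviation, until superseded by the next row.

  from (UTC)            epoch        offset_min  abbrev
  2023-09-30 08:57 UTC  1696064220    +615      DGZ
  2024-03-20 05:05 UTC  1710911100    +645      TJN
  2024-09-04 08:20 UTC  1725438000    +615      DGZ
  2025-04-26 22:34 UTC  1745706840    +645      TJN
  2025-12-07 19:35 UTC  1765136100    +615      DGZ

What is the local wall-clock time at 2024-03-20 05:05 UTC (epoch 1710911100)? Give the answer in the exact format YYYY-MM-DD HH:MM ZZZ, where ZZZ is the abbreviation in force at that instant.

2024-03-20 15:50 TJN

Query: 2024-03-20 05:05 UTC
Rule 2/5 (TJN, +10:45): 2024-03-20 05:05 UTC ≤ query < 2024-09-04 08:20 UTC
5·60 + 5 + 645 = 950 min
950 = 0·1440 + 950; 950 = 15·60 + 50 → 15:50, same day
→ 2024-03-20 15:50 TJN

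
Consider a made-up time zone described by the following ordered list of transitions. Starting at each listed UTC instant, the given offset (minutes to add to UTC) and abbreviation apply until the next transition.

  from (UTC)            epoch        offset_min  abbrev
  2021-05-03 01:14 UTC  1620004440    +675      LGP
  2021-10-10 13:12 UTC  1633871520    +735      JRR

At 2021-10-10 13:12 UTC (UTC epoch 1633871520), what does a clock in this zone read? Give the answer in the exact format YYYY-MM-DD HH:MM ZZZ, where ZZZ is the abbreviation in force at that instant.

2021-10-11 01:27 JRR

Query: 2021-10-10 13:12 UTC
Rule 2/2 (JRR, +12:15): 2021-10-10 13:12 UTC ≤ query < +∞
13·60 + 12 + 735 = 1527 min
1527 = 1·1440 + 87; 87 = 1·60 + 27 → 01:27, 2021-10-10 + 1 day = 2021-10-11
→ 2021-10-11 01:27 JRR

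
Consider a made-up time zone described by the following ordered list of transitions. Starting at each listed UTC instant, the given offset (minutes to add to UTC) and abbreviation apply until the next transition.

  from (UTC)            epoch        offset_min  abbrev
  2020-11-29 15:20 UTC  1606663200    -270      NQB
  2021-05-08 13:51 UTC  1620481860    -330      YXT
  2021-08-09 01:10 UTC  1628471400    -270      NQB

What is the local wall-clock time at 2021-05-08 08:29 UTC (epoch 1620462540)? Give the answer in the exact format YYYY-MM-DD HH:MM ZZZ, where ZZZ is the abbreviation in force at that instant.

Query: 2021-05-08 08:29 UTC
Rule 1/3 (NQB, -04:30): 2020-11-29 15:20 UTC ≤ query < 2021-05-08 13:51 UTC
8·60 + 29 - 270 = 239 min
239 = 0·1440 + 239; 239 = 3·60 + 59 → 03:59, same day
→ 2021-05-08 03:59 NQB

2021-05-08 03:59 NQB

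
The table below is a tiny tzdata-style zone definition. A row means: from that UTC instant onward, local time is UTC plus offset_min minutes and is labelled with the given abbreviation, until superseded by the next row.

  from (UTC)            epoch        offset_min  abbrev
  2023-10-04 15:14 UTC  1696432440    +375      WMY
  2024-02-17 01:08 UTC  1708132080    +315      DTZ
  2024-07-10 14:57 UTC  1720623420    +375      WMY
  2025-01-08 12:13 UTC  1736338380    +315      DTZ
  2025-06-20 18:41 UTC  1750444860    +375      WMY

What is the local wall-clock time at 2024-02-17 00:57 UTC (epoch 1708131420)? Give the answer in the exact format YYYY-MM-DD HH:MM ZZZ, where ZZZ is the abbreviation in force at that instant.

Query: 2024-02-17 00:57 UTC
Rule 1/5 (WMY, +06:15): 2023-10-04 15:14 UTC ≤ query < 2024-02-17 01:08 UTC
0·60 + 57 + 375 = 432 min
432 = 0·1440 + 432; 432 = 7·60 + 12 → 07:12, same day
→ 2024-02-17 07:12 WMY

2024-02-17 07:12 WMY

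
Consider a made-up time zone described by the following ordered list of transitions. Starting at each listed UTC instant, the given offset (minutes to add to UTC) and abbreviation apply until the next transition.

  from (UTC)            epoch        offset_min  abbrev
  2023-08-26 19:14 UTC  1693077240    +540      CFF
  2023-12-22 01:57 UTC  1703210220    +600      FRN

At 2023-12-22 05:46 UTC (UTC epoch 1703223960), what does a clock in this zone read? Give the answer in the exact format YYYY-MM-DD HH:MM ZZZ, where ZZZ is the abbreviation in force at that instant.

2023-12-22 15:46 FRN

Query: 2023-12-22 05:46 UTC
Rule 2/2 (FRN, +10:00): 2023-12-22 01:57 UTC ≤ query < +∞
5·60 + 46 + 600 = 946 min
946 = 0·1440 + 946; 946 = 15·60 + 46 → 15:46, same day
→ 2023-12-22 15:46 FRN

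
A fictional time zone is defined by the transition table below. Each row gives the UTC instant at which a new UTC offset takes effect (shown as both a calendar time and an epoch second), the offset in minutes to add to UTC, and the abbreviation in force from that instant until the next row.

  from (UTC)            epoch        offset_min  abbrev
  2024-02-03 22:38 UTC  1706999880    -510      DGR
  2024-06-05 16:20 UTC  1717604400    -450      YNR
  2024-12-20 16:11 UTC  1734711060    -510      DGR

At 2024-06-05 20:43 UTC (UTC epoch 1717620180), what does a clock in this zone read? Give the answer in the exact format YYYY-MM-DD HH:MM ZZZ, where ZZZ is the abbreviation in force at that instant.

Query: 2024-06-05 20:43 UTC
Rule 2/3 (YNR, -07:30): 2024-06-05 16:20 UTC ≤ query < 2024-12-20 16:11 UTC
20·60 + 43 - 450 = 793 min
793 = 0·1440 + 793; 793 = 13·60 + 13 → 13:13, same day
→ 2024-06-05 13:13 YNR

2024-06-05 13:13 YNR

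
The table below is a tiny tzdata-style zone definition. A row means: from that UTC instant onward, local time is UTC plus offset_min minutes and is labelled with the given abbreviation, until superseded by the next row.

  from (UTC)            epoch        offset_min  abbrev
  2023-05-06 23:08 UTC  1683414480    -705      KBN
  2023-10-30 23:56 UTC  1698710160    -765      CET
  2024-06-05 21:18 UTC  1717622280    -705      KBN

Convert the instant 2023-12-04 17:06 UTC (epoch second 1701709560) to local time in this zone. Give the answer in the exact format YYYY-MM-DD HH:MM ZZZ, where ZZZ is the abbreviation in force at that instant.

2023-12-04 04:21 CET

Query: 2023-12-04 17:06 UTC
Rule 2/3 (CET, -12:45): 2023-10-30 23:56 UTC ≤ query < 2024-06-05 21:18 UTC
17·60 + 6 - 765 = 261 min
261 = 0·1440 + 261; 261 = 4·60 + 21 → 04:21, same day
→ 2023-12-04 04:21 CET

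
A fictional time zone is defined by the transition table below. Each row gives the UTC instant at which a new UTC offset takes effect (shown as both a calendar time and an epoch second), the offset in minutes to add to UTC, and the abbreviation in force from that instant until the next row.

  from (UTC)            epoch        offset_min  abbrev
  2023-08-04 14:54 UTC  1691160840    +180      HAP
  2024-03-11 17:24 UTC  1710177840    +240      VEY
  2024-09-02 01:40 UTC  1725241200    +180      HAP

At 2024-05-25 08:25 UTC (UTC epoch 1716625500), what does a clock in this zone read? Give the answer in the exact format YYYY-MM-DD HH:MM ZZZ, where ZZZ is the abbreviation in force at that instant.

Query: 2024-05-25 08:25 UTC
Rule 2/3 (VEY, +04:00): 2024-03-11 17:24 UTC ≤ query < 2024-09-02 01:40 UTC
8·60 + 25 + 240 = 745 min
745 = 0·1440 + 745; 745 = 12·60 + 25 → 12:25, same day
→ 2024-05-25 12:25 VEY

2024-05-25 12:25 VEY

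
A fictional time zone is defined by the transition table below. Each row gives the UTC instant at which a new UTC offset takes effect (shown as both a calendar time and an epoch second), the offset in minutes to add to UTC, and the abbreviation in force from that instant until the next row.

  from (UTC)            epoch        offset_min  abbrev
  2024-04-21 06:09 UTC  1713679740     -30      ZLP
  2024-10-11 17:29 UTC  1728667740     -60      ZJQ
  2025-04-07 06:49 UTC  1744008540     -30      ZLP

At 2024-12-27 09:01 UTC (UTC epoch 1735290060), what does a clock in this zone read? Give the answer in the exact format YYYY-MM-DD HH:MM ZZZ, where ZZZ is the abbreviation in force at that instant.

2024-12-27 08:01 ZJQ

Query: 2024-12-27 09:01 UTC
Rule 2/3 (ZJQ, -01:00): 2024-10-11 17:29 UTC ≤ query < 2025-04-07 06:49 UTC
9·60 + 1 - 60 = 481 min
481 = 0·1440 + 481; 481 = 8·60 + 1 → 08:01, same day
→ 2024-12-27 08:01 ZJQ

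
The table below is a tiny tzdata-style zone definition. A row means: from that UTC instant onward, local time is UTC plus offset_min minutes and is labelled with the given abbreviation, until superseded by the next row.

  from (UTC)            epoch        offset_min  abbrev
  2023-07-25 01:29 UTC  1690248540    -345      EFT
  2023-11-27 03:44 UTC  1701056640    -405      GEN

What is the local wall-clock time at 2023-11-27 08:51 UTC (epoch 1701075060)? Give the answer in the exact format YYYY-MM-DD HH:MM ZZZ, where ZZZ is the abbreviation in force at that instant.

Query: 2023-11-27 08:51 UTC
Rule 2/2 (GEN, -06:45): 2023-11-27 03:44 UTC ≤ query < +∞
8·60 + 51 - 405 = 126 min
126 = 0·1440 + 126; 126 = 2·60 + 6 → 02:06, same day
→ 2023-11-27 02:06 GEN

2023-11-27 02:06 GEN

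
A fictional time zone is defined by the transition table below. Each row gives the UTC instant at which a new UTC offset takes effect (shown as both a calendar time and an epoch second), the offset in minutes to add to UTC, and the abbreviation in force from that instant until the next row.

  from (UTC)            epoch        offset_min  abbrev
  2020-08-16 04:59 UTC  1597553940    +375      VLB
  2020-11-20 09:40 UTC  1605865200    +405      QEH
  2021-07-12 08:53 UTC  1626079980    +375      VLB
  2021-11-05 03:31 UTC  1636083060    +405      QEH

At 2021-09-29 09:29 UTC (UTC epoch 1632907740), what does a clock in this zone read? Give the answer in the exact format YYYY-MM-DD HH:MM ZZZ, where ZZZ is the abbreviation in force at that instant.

2021-09-29 15:44 VLB

Query: 2021-09-29 09:29 UTC
Rule 3/4 (VLB, +06:15): 2021-07-12 08:53 UTC ≤ query < 2021-11-05 03:31 UTC
9·60 + 29 + 375 = 944 min
944 = 0·1440 + 944; 944 = 15·60 + 44 → 15:44, same day
→ 2021-09-29 15:44 VLB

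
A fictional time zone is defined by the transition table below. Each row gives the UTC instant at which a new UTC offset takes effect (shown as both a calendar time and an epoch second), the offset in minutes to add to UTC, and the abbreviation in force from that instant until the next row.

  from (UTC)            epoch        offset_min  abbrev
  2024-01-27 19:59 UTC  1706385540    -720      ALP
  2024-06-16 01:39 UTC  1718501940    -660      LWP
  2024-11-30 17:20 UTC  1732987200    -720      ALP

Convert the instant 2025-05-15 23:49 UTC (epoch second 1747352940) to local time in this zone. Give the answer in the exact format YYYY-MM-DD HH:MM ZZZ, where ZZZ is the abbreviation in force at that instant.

Query: 2025-05-15 23:49 UTC
Rule 3/3 (ALP, -12:00): 2024-11-30 17:20 UTC ≤ query < +∞
23·60 + 49 - 720 = 709 min
709 = 0·1440 + 709; 709 = 11·60 + 49 → 11:49, same day
→ 2025-05-15 11:49 ALP

2025-05-15 11:49 ALP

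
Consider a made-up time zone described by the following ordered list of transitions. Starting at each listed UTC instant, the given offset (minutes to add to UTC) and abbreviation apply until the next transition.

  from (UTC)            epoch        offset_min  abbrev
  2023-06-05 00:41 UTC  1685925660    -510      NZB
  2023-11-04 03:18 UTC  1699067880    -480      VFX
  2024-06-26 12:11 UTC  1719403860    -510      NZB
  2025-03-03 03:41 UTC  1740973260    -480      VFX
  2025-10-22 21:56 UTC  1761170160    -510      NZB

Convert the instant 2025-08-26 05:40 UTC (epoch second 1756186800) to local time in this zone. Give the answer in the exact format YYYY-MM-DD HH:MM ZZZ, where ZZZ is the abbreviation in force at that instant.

Query: 2025-08-26 05:40 UTC
Rule 4/5 (VFX, -08:00): 2025-03-03 03:41 UTC ≤ query < 2025-10-22 21:56 UTC
5·60 + 40 - 480 = -140 min
-140 = -1·1440 + 1300; 1300 = 21·60 + 40 → 21:40, 2025-08-26 - 1 day = 2025-08-25
→ 2025-08-25 21:40 VFX

2025-08-25 21:40 VFX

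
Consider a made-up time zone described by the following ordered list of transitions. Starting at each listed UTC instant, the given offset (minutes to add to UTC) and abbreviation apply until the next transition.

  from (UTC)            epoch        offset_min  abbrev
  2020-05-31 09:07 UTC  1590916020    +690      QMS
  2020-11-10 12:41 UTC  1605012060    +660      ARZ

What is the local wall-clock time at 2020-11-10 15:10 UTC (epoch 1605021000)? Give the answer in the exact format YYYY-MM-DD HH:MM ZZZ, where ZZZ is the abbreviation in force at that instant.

Query: 2020-11-10 15:10 UTC
Rule 2/2 (ARZ, +11:00): 2020-11-10 12:41 UTC ≤ query < +∞
15·60 + 10 + 660 = 1570 min
1570 = 1·1440 + 130; 130 = 2·60 + 10 → 02:10, 2020-11-10 + 1 day = 2020-11-11
→ 2020-11-11 02:10 ARZ

2020-11-11 02:10 ARZ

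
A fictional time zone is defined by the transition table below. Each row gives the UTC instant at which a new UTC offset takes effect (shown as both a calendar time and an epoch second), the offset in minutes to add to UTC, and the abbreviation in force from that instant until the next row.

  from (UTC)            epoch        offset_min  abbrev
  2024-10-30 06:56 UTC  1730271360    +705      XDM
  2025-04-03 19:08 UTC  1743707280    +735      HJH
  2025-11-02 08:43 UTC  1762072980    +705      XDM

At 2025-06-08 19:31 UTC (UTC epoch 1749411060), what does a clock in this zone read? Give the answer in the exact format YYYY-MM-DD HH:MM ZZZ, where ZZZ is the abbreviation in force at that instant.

Query: 2025-06-08 19:31 UTC
Rule 2/3 (HJH, +12:15): 2025-04-03 19:08 UTC ≤ query < 2025-11-02 08:43 UTC
19·60 + 31 + 735 = 1906 min
1906 = 1·1440 + 466; 466 = 7·60 + 46 → 07:46, 2025-06-08 + 1 day = 2025-06-09
→ 2025-06-09 07:46 HJH

2025-06-09 07:46 HJH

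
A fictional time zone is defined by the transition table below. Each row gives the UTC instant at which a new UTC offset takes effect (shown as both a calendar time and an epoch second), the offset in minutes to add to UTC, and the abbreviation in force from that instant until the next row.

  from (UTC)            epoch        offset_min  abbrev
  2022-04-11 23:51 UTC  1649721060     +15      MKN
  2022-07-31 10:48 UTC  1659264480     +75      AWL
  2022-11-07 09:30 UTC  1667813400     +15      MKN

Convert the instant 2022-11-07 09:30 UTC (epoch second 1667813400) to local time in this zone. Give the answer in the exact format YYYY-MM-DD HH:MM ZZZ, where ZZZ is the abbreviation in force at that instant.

Query: 2022-11-07 09:30 UTC
Rule 3/3 (MKN, +00:15): 2022-11-07 09:30 UTC ≤ query < +∞
9·60 + 30 + 15 = 585 min
585 = 0·1440 + 585; 585 = 9·60 + 45 → 09:45, same day
→ 2022-11-07 09:45 MKN

2022-11-07 09:45 MKN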